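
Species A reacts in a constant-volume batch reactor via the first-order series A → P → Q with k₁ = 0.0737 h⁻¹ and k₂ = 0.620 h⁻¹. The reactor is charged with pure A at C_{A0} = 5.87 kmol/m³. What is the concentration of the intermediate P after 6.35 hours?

0.480 kmol/m³

For first-order series with pure A initially, C_P(t) = k₁C_{A0}/(k₂−k₁)·(e^(−k₁t) − e^(−k₂t)).
e^(−k₁t) = e^(−0.0737×6.35) = e^(−0.4680) = 0.6263; e^(−k₂t) = e^(−3.937) = 0.01951.
C_P = 0.0737×5.87/(0.620−0.0737) × (0.6263−0.01951) = 0.7919×0.6068 = 0.4805 kmol/m³.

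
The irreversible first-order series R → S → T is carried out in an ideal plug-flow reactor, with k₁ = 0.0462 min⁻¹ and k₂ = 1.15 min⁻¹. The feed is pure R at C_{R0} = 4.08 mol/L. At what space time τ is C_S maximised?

2.91 min

The intermediate peaks when r₁ = r₂, i.e. k₁e^(−k₁τ) = k₂e^(−k₂τ), giving τ_opt = ln(k₂/k₁)/(k₂−k₁).
= ln(1.15/0.0462)/(1.15−0.0462) = ln(24.89)/1.104 = 3.215/1.104 = 2.91 min.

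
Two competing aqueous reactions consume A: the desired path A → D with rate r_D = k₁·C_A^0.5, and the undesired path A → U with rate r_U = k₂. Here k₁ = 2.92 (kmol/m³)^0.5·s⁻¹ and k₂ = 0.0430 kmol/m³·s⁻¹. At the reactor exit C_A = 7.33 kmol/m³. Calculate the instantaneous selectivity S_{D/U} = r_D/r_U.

184

S_{D/U} = r_D/r_U = (k₁·C_A^0.5)/(k₂) = (k₁/k₂)·C_A^0.5.
= (2.92×7.330^0.5) / (0.0430) = 7.906/0.04300 = 184.
Since the desired path is higher order in A, keeping C_A high (PFR or concentrated feed) favours D.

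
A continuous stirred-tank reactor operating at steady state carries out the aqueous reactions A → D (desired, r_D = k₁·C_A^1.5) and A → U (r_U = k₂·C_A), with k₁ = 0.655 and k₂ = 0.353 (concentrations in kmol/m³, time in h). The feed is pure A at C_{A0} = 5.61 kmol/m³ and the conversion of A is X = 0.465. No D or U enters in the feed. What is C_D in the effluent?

Exit C_A = C_{A0}(1−X) = 5.61×0.535 = 3.001 kmol/m³.
In a CSTR the entire volume is at exit conditions, so r_D = 0.655×3.001^1.5 = 3.406 and r_U = 0.353×3.001 = 1.059.
Fraction of consumed A going to D: r_D/(r_D+r_U) = 0.7627.
C_D = 0.7627·C_{A0}·X = 0.7627×5.61×0.465 = 1.99 kmol/m³.

1.99 kmol/m³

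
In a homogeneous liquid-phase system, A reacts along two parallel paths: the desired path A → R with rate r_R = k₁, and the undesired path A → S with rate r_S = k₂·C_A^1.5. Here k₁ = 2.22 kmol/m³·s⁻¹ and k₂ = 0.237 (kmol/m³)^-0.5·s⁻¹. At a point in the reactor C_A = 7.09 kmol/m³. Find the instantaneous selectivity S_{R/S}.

S_{R/S} = r_R/r_S = (k₁)/(k₂·C_A^1.5) = (k₁/k₂)·C_A^-1.5.
= (2.22) / (0.237×7.090^1.5) = 2.220/4.474 = 0.496.
The undesired path is higher order in A, so low C_A (CSTR or dilute feed) favours R.

0.496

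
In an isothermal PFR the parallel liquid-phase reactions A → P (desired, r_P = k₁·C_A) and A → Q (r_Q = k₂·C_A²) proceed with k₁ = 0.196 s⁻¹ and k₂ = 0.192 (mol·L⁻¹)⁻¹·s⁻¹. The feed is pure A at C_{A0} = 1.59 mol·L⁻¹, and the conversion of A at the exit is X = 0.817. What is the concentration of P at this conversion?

C_A = C_{A0}(1−X) = 0.2910 mol·L⁻¹.
Along a PFR/batch, dC_P/dC_A = −r_P/(r_P+r_Q) = −k₁/(k₁+k₂·C_A).
Integrating from C_{A0} to C_A: C_P = (0.196/0.192)·ln[(0.196+0.192·1.59)/(0.196+0.192·0.291)] = 1.021·ln(0.5013/0.2519) = 0.7026 mol·L⁻¹.

0.703 mol·L⁻¹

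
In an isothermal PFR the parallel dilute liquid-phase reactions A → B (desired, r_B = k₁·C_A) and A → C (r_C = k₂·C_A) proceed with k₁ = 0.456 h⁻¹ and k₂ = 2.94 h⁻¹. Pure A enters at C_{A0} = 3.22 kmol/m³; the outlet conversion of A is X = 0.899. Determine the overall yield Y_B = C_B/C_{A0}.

0.121

C_A = C_{A0}(1−X) = 0.3252 kmol/m³.
Both paths are first order in A, so the instantaneous fraction to B is constant: dC_B/d(−C_A) = k₁/(k₁+k₂) = 0.1343.
C_B = 0.1343·(C_{A0}−C_A) = 0.1343×2.895 = 0.389 kmol/m³.
Y_B = C_B/C_{A0} = 0.3887/3.22 = 0.121.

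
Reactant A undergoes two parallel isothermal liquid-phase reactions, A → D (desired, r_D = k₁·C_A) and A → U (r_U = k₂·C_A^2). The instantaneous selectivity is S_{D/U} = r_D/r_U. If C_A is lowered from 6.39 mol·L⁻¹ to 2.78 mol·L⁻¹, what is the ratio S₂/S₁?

S_{D/U} = (k₁/k₂)·C_A⁻¹, so S₂/S₁ = (C_{A,2}/C_{A,1})⁻¹.
= 6.39/2.78 = 2.30.
Selectivity toward D rises as C_A falls — low-concentration operation is favoured.

2.30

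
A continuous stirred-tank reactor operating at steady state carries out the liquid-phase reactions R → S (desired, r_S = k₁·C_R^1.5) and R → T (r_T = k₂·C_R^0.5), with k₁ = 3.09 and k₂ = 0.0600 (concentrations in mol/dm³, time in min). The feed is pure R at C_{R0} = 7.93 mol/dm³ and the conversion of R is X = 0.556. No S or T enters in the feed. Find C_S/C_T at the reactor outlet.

Exit C_R = C_{R0}(1−X) = 7.93×0.444 = 3.521 mol/dm³.
A CSTR operates uniformly at the exit composition, giving r_S = 20.41 and r_T = 0.1126 (each k·C_R^n at C_R = 3.521).
Overall selectivity = C_S/C_T = r_Sτ/(r_Tτ) = r_S/r_T = 181.

181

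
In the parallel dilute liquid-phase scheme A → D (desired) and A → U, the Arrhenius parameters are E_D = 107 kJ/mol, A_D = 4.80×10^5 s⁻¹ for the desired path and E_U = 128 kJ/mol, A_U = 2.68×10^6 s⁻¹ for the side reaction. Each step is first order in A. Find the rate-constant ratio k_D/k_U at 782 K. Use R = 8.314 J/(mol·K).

Since both paths have the same order in A, the concentration cancels and S_{D/U} = k_D/k_U = (A_D/A_U)·exp[(E_U−E_D)/(RT)].
(E_U−E_D)/(RT) = (128−107)×10³/(8.314×782) = 21000/6502 = 3.230.
k_D/k_U = (4.80×10^5/2.68×10^6)·exp(3.230) = 0.1791 × 25.28 = 4.53.
Since E_D < E_U, lowering the temperature improves selectivity toward D.

4.53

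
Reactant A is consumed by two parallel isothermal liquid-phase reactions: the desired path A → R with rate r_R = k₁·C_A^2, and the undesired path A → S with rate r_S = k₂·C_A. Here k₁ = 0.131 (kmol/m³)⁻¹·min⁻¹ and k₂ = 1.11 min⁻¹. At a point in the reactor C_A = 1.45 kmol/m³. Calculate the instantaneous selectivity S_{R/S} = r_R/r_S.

0.171

S_{R/S} = r_R/r_S = (k₁·C_A^2)/(k₂·C_A) = (k₁/k₂)·C_A.
= (0.131×1.450^2) / (1.11×1.450) = 0.2754/1.610 = 0.171.
Since the desired path is higher order in A, keeping C_A high (PFR or concentrated feed) favours R.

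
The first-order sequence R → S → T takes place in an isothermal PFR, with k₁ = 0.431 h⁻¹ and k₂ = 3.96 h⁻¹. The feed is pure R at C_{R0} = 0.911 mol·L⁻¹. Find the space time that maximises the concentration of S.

The intermediate peaks when r₁ = r₂, i.e. k₁e^(−k₁τ) = k₂e^(−k₂τ), giving τ_opt = ln(k₂/k₁)/(k₂−k₁).
= ln(3.96/0.431)/(3.96−0.431) = ln(9.188)/3.529 = 2.218/3.529 = 0.628 h.

0.628 h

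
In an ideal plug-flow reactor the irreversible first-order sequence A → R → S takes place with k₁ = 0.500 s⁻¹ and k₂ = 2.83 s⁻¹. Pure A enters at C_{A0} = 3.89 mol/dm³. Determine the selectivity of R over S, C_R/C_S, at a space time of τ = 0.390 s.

1.47

Solving the coupled first-order balances gives C_R(τ) = [k₁/(k₂−k₁)]·C_{A0}·(e^(−k₁τ) − e^(−k₂τ)).
e^(−k₁τ) = e^(−0.500×0.390) = e^(−0.1950) = 0.8228; e^(−k₂τ) = e^(−1.104) = 0.3316.
C_R = 0.500×3.89/(2.83−0.500) × (0.8228−0.3316) = 0.8348×0.4912 = 0.4100 mol/dm³.
C_A = C_{A0}e^(−k₁τ) = 3.201 mol/dm³, so C_S = C_{A0}−C_A−C_R = 0.2791 mol/dm³; C_R/C_S = 1.47.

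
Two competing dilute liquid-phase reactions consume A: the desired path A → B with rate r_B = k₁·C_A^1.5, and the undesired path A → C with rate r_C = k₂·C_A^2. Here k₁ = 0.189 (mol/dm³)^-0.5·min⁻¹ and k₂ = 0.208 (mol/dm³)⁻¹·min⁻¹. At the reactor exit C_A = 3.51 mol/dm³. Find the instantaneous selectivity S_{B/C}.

0.485

S_{B/C} = r_B/r_C = (k₁·C_A^1.5)/(k₂·C_A^2) = (k₁/k₂)·C_A^-0.5.
= (0.189×3.510^1.5) / (0.208×3.510^2) = 1.243/2.563 = 0.485.
The undesired path is higher order in A, so low C_A (CSTR or dilute feed) favours B.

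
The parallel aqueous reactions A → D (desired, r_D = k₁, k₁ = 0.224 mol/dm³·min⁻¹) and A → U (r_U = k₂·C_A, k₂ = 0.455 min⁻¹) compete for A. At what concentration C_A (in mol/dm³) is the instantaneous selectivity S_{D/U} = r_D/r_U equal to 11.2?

0.0440 mol/dm³

S_{D/U} = (k₁/k₂)·C_A⁻¹ ⇒ C_A = (S·k₂/k₁)^(-1).
= (11.2×0.455/0.224)^(-1) = (22.75)^(-1) = 0.0440 mol/dm³.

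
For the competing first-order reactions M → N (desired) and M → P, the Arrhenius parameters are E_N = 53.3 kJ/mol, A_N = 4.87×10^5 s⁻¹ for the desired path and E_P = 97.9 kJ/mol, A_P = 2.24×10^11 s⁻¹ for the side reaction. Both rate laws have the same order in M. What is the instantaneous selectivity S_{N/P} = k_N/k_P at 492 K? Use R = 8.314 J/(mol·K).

k_N/k_P = (A_N/A_P)·exp[−(E_N−E_P)/(RT)] = (A_N/A_P)·exp[(E_P−E_N)/(RT)].
(E_P−E_N)/(RT) = (97.9−53.3)×10³/(8.314×492) = 44600/4090 = 10.90.
k_N/k_P = (4.87×10^5/2.24×10^11)·exp(10.90) = 2.174×10^-6 × 54358 = 0.118.
Since E_N < E_P, lowering the temperature improves selectivity toward N.

0.118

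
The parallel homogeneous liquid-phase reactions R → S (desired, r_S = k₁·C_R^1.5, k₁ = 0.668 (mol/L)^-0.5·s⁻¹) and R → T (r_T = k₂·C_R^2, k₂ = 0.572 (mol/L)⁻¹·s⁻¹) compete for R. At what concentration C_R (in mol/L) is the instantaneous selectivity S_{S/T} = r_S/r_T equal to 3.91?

S_{S/T} = (k₁/k₂)·C_R^-0.5 ⇒ C_R = (S·k₂/k₁)^(-2).
= (3.91×0.572/0.668)^(-2) = (3.348)^(-2) = 0.0892 mol/L.

0.0892 mol/L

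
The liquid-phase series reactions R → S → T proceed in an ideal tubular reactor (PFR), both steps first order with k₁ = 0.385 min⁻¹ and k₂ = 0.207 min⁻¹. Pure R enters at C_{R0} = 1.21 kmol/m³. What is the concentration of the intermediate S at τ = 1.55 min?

0.458 kmol/m³

The intermediate concentration in a first-order A→B→C sequence is C_S = k₁C_{R0}(e^(−k₁τ) − e^(−k₂τ))/(k₂−k₁).
e^(−k₁τ) = e^(−0.385×1.55) = e^(−0.5968) = 0.5506; e^(−k₂τ) = e^(−0.3208) = 0.7255.
C_S = 0.385×1.21/(0.207−0.385) × (0.5506−0.7255) = (-2.617)×(-0.1749) = 0.4578 kmol/m³.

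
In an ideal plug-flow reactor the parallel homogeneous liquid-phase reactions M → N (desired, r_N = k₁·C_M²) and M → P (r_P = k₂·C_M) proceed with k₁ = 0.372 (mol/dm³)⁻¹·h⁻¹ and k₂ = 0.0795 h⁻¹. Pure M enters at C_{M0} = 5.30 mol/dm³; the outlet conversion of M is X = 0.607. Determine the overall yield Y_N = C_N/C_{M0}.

C_M = C_{M0}(1−X) = 2.083 mol/dm³.
Along a PFR/batch, dC_P/dC_M = −r_P/(r_N+r_P) = −k₂/(k₂+k₁·C_M).
Integrating from C_{M0} to C_M: C_P = (0.0795/0.372)·ln[(0.0795+0.372·5.30)/(0.0795+0.372·2.08)] = 0.2137·ln(2.051/0.8543) = 0.1872 mol/dm³.
Then C_N = (C_{M0}−C_M) − C_P = 3.217 − 0.1872 = 3.030 mol/dm³.
Y_N = C_N/C_{M0} = 3.030/5.30 = 0.572.

0.572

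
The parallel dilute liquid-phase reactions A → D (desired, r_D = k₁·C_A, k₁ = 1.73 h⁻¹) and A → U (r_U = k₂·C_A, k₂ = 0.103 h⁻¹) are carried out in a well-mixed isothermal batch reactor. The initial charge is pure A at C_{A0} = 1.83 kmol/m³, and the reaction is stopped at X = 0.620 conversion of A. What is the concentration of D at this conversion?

1.07 kmol/m³

C_A = C_{A0}(1−X) = 0.6954 kmol/m³.
Both paths are first order in A, so the instantaneous fraction to D is constant: dC_D/d(−C_A) = k₁/(k₁+k₂) = 0.9438.
C_D = 0.9438·(C_{A0}−C_A) = 0.9438×1.135 = 1.07 kmol/m³.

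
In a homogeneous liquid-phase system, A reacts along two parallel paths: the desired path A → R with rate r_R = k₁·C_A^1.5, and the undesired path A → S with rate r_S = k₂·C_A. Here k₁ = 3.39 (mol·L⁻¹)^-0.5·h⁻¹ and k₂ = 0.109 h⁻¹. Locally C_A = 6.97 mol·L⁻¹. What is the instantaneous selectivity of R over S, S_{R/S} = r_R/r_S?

82.1

S_{R/S} = r_R/r_S = (k₁·C_A^1.5)/(k₂·C_A) = (k₁/k₂)·C_A^0.5.
= (3.39×6.970^1.5) / (0.109×6.970) = 62.38/0.7597 = 82.1.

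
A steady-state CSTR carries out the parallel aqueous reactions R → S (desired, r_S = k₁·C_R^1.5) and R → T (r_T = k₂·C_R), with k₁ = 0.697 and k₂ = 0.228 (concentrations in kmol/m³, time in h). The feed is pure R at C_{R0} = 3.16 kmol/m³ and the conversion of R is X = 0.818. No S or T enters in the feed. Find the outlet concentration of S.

1.81 kmol/m³

Exit C_R = C_{R0}(1−X) = 3.16×0.182 = 0.5751 kmol/m³.
In a CSTR the entire volume is at exit conditions, so r_S = 0.697×0.5751^1.5 = 0.3040 and r_T = 0.228×0.5751 = 0.1311.
Fraction of consumed R going to S: r_S/(r_S+r_T) = 0.6986.
C_S = 0.6986·C_{R0}·X = 0.6986×3.16×0.818 = 1.81 kmol/m³.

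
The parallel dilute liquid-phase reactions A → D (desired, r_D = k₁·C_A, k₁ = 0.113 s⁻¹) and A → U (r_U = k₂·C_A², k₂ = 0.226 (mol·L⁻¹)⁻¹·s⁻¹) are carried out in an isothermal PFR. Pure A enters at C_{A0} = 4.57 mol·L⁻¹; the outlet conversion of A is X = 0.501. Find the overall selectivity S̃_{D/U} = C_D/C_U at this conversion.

C_A = C_{A0}(1−X) = 2.280 mol·L⁻¹.
Along a PFR/batch, dC_D/dC_A = −r_D/(r_D+r_U) = −k₁/(k₁+k₂·C_A).
Integrating from C_{A0} to C_A: C_D = (0.113/0.226)·ln[(0.113+0.226·4.57)/(0.113+0.226·2.28)] = 0.5000·ln(1.146/0.6284) = 0.3004 mol·L⁻¹.
C_U = (C_{A0}−C_A)−C_D = 1.989 mol·L⁻¹; S̃_{D/U} = 0.3004/1.989 = 0.151.

0.151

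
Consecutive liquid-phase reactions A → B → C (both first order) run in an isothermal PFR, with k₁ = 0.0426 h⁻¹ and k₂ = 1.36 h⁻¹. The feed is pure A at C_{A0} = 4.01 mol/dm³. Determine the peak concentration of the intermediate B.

Evaluating C_B at τ_opt = ln(k₂/k₁)/(k₂−k₁) gives C_{B,max}/C_{A0} = (k₁/k₂)^[k₂/(k₂−k₁)].
= (0.0426/1.36)^(1.36/(1.36−0.0426)) = (0.03132)^(1.032) = 0.02800.
C_{B,max} = 0.02800×4.01 = 0.112 mol/dm³.

0.112 mol/dm³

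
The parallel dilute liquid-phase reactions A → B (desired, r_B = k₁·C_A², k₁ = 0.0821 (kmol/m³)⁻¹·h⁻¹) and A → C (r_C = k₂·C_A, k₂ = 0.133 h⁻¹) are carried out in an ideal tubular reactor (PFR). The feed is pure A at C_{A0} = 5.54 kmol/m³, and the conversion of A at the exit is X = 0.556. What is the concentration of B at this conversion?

C_A = C_{A0}(1−X) = 2.460 kmol/m³.
Along a PFR/batch, dC_C/dC_A = −r_C/(r_B+r_C) = −k₂/(k₂+k₁·C_A).
Integrating from C_{A0} to C_A: C_C = (0.133/0.0821)·ln[(0.133+0.0821·5.54)/(0.133+0.0821·2.46)] = 1.620·ln(0.5878/0.3349) = 0.9112 kmol/m³.
Then C_B = (C_{A0}−C_A) − C_C = 3.080 − 0.9112 = 2.169 kmol/m³.

2.17 kmol/m³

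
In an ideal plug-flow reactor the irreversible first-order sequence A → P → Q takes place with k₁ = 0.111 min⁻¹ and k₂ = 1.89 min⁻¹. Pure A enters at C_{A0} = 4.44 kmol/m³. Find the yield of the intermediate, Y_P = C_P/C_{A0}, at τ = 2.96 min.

0.0447

The intermediate concentration in a first-order A→B→C sequence is C_P = k₁C_{A0}(e^(−k₁τ) − e^(−k₂τ))/(k₂−k₁).
e^(−k₁τ) = e^(−0.111×2.96) = e^(−0.3286) = 0.7200; e^(−k₂τ) = e^(−5.594) = 0.003719.
C_P = 0.111×4.44/(1.89−0.111) × (0.7200−0.003719) = 0.2770×0.7162 = 0.1984 kmol/m³.
Y_P = C_P/C_{A0} = 0.1984/4.44 = 0.0447.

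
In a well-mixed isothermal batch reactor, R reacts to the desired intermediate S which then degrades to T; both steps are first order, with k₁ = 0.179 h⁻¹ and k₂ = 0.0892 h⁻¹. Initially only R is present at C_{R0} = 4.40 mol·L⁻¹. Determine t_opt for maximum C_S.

7.76 h

For first-order series the maximum of C_S occurs at t_opt = ln(k₂/k₁)/(k₂−k₁).
= ln(0.0892/0.179)/(0.0892−0.179) = ln(0.4983)/-0.08980 = -0.6965/-0.08980 = 7.76 h.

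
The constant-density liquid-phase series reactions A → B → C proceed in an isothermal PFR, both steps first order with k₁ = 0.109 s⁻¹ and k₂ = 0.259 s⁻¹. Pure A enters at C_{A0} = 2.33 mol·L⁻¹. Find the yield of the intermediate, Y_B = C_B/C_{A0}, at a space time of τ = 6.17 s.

0.224

For first-order series with pure A initially, C_B(τ) = k₁C_{A0}/(k₂−k₁)·(e^(−k₁τ) − e^(−k₂τ)).
e^(−k₁τ) = e^(−0.109×6.17) = e^(−0.6725) = 0.5104; e^(−k₂τ) = e^(−1.598) = 0.2023.
C_B = 0.109×2.33/(0.259−0.109) × (0.5104−0.2023) = 1.693×0.3081 = 0.5217 mol·L⁻¹.
Y_B = C_B/C_{A0} = 0.5217/2.33 = 0.224.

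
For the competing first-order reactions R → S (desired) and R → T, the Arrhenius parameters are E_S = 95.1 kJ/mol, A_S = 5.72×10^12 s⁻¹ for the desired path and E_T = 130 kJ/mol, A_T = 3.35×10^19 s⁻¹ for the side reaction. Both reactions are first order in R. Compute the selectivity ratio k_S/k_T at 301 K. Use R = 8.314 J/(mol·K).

Since both paths have the same order in R, the concentration cancels and S_{S/T} = k_S/k_T = (A_S/A_T)·exp[(E_T−E_S)/(RT)].
(E_T−E_S)/(RT) = (130−95.1)×10³/(8.314×301) = 34900/2503 = 13.95.
k_S/k_T = (5.72×10^12/3.35×10^19)·exp(13.95) = 1.707×10^-7 × 1.139×10^6 = 0.195.

0.195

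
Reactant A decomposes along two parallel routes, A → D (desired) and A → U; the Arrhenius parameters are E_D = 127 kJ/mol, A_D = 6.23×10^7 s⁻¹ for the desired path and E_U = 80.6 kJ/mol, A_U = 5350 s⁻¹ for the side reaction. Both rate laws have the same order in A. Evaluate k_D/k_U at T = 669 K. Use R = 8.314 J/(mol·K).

2.77

k_D/k_U = (A_D/A_U)·exp[−(E_D−E_U)/(RT)] = (A_D/A_U)·exp[(E_U−E_D)/(RT)].
(E_U−E_D)/(RT) = (80.6−127)×10³/(8.314×669) = -46400/5562 = -8.342.
k_D/k_U = (6.23×10^7/5350)·exp(-8.342) = 11645 × 2.382×10^-4 = 2.77.
Since E_D > E_U, raising the temperature improves selectivity toward D.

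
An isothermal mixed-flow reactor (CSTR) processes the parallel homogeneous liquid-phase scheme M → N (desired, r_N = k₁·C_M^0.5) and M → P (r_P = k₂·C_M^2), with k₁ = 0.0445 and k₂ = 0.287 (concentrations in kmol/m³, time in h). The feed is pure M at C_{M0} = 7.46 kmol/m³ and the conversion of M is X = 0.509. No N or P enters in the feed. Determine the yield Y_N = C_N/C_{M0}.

0.0110

Exit C_M = C_{M0}(1−X) = 7.46×0.491 = 3.663 kmol/m³.
A CSTR operates uniformly at the exit composition, giving r_N = 0.08517 and r_P = 3.851 (each k·C_M^n at C_M = 3.663).
Fraction of consumed M going to N: r_N/(r_N+r_P) = 0.02164.
C_N = 0.02164·C_{M0}·X = 0.02164×7.46×0.509 = 0.0822 kmol/m³; Y_N = C_N/C_{M0} = 0.0110.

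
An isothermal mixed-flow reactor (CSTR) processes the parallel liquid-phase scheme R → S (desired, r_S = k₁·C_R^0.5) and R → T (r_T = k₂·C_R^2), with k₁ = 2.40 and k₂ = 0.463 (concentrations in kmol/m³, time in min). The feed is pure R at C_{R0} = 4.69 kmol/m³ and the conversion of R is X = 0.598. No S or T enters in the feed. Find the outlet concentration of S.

1.87 kmol/m³

Exit C_R = C_{R0}(1−X) = 4.69×0.402 = 1.885 kmol/m³.
A CSTR operates uniformly at the exit composition, giving r_S = 3.295 and r_T = 1.646 (each k·C_R^n at C_R = 1.885).
Fraction of consumed R going to S: r_S/(r_S+r_T) = 0.6669.
C_S = 0.6669·C_{R0}·X = 0.6669×4.69×0.598 = 1.87 kmol/m³.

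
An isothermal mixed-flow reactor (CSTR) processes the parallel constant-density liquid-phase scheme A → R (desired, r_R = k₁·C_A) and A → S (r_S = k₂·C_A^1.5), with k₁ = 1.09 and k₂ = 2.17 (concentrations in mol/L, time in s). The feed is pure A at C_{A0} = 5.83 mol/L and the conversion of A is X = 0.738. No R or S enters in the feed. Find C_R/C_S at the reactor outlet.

0.406

Exit C_A = C_{A0}(1−X) = 5.83×0.262 = 1.527 mol/L.
In a CSTR the entire volume is at exit conditions, so r_R = 1.09×1.527 = 1.665 and r_S = 2.17×1.527^1.5 = 4.097.
Overall selectivity = C_R/C_S = r_Rτ/(r_Sτ) = r_R/r_S = 0.406.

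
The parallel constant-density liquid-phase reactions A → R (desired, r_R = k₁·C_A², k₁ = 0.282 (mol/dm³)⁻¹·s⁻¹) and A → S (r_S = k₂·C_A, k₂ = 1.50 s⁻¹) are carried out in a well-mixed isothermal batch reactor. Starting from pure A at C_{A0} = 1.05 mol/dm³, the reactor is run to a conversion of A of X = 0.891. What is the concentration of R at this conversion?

0.0905 mol/dm³

C_A = C_{A0}(1−X) = 0.1144 mol/dm³.
Along a PFR/batch, dC_S/dC_A = −r_S/(r_R+r_S) = −k₂/(k₂+k₁·C_A).
Integrating from C_{A0} to C_A: C_S = (1.50/0.282)·ln[(1.50+0.282·1.05)/(1.50+0.282·0.114)] = 5.319·ln(1.796/1.532) = 0.8450 mol/dm³.
Then C_R = (C_{A0}−C_A) − C_S = 0.9356 − 0.8450 = 0.09053 mol/dm³.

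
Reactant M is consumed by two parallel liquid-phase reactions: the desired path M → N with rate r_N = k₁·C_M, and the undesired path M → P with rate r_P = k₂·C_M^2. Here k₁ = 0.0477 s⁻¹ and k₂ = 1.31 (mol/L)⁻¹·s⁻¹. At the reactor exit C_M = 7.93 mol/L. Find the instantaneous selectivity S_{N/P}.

0.00459

S_{N/P} = r_N/r_P = (k₁·C_M)/(k₂·C_M^2) = (k₁/k₂)·C_M⁻¹.
= (0.0477×7.930) / (1.31×7.930^2) = 0.3783/82.38 = 0.00459.
The undesired path is higher order in M, so low C_M (CSTR or dilute feed) favours N.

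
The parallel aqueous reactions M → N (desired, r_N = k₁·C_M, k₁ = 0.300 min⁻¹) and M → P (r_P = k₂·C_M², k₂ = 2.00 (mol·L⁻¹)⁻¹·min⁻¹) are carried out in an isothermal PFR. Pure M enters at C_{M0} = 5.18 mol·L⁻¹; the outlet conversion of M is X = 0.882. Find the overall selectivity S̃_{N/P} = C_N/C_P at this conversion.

C_M = C_{M0}(1−X) = 0.6112 mol·L⁻¹.
Along a PFR/batch, dC_N/dC_M = −r_N/(r_N+r_P) = −k₁/(k₁+k₂·C_M).
Integrating from C_{M0} to C_M: C_N = (0.300/2.00)·ln[(0.300+2.00·5.18)/(0.300+2.00·0.611)] = 0.1500·ln(10.66/1.522) = 0.2919 mol·L⁻¹.
C_P = (C_{M0}−C_M)−C_N = 4.277 mol·L⁻¹; S̃_{N/P} = 0.2919/4.277 = 0.0683.

0.0683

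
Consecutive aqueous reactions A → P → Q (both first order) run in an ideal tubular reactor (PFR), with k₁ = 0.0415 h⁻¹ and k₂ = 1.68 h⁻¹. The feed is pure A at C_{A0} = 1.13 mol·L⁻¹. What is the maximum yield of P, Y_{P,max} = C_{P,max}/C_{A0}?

At the optimum, C_{P,max}/C_{A0} = (k₁/k₂)^[k₂/(k₂−k₁)].
= (0.0415/1.68)^(1.68/(1.68−0.0415)) = (0.02470)^(1.025) = 0.02249.

0.0225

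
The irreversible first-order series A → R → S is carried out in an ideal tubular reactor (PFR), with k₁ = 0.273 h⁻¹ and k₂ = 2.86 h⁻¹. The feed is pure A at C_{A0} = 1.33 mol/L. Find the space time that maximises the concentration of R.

Setting dC_R/dτ = 0 gives τ_opt = ln(k₂/k₁)/(k₂−k₁).
= ln(2.86/0.273)/(2.86−0.273) = ln(10.48)/2.587 = 2.349/2.587 = 0.908 h.

0.908 h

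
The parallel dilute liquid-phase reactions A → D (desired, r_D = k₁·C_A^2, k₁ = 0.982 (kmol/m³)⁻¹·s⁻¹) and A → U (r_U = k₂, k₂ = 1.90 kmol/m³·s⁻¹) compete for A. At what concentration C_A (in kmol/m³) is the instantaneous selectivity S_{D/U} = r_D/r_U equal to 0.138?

S_{D/U} = (k₁/k₂)·C_A^2 ⇒ C_A = (S·k₂/k₁)^(0.5).
= (0.138×1.90/0.982)^(0.5) = (0.2670)^(0.5) = 0.517 kmol/m³.

0.517 kmol/m³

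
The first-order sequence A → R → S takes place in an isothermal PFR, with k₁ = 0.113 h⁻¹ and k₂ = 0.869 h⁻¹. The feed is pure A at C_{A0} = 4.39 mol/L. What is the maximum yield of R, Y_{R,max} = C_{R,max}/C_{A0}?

0.0959

For a first-order series the maximum intermediate yield is C_{R,max}/C_{A0} = (k₁/k₂)^[k₂/(k₂−k₁)].
= (0.113/0.869)^(0.869/(0.869−0.113)) = (0.1300)^(1.149) = 0.09586.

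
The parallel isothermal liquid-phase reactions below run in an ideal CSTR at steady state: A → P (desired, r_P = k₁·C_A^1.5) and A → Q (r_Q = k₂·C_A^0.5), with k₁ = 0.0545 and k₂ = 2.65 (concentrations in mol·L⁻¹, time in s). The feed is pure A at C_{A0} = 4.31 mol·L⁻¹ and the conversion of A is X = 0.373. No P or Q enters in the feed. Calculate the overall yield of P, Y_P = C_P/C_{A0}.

0.0196

Exit C_A = C_{A0}(1−X) = 4.31×0.627 = 2.702 mol·L⁻¹.
In a CSTR the entire volume is at exit conditions, so r_P = 0.0545×2.702^1.5 = 0.2421 and r_Q = 2.65×2.702^0.5 = 4.356.
Fraction of consumed A going to P: r_P/(r_P+r_Q) = 0.05265.
C_P = 0.05265·C_{A0}·X = 0.05265×4.31×0.373 = 0.0846 mol·L⁻¹; Y_P = C_P/C_{A0} = 0.0196.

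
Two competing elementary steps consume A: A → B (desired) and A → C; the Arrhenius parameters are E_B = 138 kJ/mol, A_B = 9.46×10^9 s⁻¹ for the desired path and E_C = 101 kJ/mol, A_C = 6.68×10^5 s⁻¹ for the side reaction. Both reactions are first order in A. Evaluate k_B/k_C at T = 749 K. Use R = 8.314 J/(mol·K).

k_B/k_C = (A_B/A_C)·exp[−(E_B−E_C)/(RT)] = (A_B/A_C)·exp[(E_C−E_B)/(RT)].
(E_C−E_B)/(RT) = (101−138)×10³/(8.314×749) = -37000/6227 = -5.942.
k_B/k_C = (9.46×10^9/6.68×10^5)·exp(-5.942) = 14162 × 0.002628 = 37.2.
Since E_B > E_C, raising the temperature improves selectivity toward B.

37.2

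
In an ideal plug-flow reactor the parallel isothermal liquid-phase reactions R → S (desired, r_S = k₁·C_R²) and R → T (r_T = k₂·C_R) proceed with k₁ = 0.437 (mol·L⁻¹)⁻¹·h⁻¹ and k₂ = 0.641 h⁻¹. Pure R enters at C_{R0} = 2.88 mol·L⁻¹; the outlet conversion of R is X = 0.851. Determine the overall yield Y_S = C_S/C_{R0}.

0.428

C_R = C_{R0}(1−X) = 0.4291 mol·L⁻¹.
Along a PFR/batch, dC_T/dC_R = −r_T/(r_S+r_T) = −k₂/(k₂+k₁·C_R).
Integrating from C_{R0} to C_R: C_T = (0.641/0.437)·ln[(0.641+0.437·2.88)/(0.641+0.437·0.429)] = 1.467·ln(1.900/0.8285) = 1.217 mol·L⁻¹.
Then C_S = (C_{R0}−C_R) − C_T = 2.451 − 1.217 = 1.234 mol·L⁻¹.
Y_S = C_S/C_{R0} = 1.234/2.88 = 0.428.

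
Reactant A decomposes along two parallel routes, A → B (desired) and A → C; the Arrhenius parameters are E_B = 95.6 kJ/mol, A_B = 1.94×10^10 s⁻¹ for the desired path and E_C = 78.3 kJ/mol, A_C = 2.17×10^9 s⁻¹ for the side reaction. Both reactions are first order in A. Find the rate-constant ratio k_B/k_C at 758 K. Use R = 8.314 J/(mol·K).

Since both paths have the same order in A, the concentration cancels and S_{B/C} = k_B/k_C = (A_B/A_C)·exp[(E_C−E_B)/(RT)].
(E_C−E_B)/(RT) = (78.3−95.6)×10³/(8.314×758) = -17300/6302 = -2.745.
k_B/k_C = (1.94×10^10/2.17×10^9)·exp(-2.745) = 8.940 × 0.06424 = 0.574.

0.574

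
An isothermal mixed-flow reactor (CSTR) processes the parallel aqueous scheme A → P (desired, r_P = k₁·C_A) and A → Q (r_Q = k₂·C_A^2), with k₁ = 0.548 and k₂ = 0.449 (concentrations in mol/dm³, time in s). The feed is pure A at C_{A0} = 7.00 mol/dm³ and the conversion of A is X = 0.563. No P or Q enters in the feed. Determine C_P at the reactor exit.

1.12 mol/dm³

Exit C_A = C_{A0}(1−X) = 7.00×0.437 = 3.059 mol/dm³.
In a CSTR the entire volume is at exit conditions, so r_P = 0.548×3.059 = 1.676 and r_Q = 0.449×3.059^2 = 4.202.
Fraction of consumed A going to P: r_P/(r_P+r_Q) = 0.2852.
C_P = 0.2852·C_{A0}·X = 0.2852×7.00×0.563 = 1.12 mol/dm³.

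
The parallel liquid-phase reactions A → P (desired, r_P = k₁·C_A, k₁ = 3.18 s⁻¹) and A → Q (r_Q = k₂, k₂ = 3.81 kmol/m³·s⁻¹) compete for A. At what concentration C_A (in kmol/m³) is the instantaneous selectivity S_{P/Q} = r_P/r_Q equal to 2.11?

2.53 kmol/m³

S_{P/Q} = (k₁/k₂)·C_A ⇒ C_A = S·k₂/k₁.
= 2.11×3.81/3.18 = 2.53 kmol/m³.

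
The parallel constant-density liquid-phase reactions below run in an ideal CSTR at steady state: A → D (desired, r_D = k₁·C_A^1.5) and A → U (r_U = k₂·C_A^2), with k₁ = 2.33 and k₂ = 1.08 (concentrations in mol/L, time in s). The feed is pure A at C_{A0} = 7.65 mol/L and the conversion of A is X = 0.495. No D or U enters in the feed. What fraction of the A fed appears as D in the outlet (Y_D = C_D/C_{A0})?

0.259

Exit C_A = C_{A0}(1−X) = 7.65×0.505 = 3.863 mol/L.
Rates in a CSTR are evaluated at the outlet concentration: r_D = 2.33×3.863^1.5 = 17.69, r_U = 1.08×3.863^2 = 16.12.
Fraction of consumed A going to D: r_D/(r_D+r_U) = 0.5233.
C_D = 0.5233·C_{A0}·X = 0.5233×7.65×0.495 = 1.98 mol/L; Y_D = C_D/C_{A0} = 0.259.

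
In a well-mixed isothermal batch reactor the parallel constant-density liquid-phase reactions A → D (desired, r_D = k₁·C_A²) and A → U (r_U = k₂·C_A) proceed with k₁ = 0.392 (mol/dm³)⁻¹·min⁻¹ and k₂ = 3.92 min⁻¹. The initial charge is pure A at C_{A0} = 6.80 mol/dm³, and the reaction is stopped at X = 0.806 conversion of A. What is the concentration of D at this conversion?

C_A = C_{A0}(1−X) = 1.319 mol/dm³.
Along a PFR/batch, dC_U/dC_A = −r_U/(r_D+r_U) = −k₂/(k₂+k₁·C_A).
Integrating from C_{A0} to C_A: C_U = (3.92/0.392)·ln[(3.92+0.392·6.80)/(3.92+0.392·1.32)] = 10.00·ln(6.586/4.437) = 3.949 mol/dm³.
Then C_D = (C_{A0}−C_A) − C_U = 5.481 − 3.949 = 1.532 mol/dm³.

1.53 mol/dm³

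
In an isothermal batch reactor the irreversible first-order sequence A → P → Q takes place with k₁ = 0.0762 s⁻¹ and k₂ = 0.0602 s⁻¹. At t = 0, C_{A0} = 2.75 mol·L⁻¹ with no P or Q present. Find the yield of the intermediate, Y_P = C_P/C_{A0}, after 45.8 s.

0.157

Solving the coupled first-order balances gives C_P(t) = [k₁/(k₂−k₁)]·C_{A0}·(e^(−k₁t) − e^(−k₂t)).
e^(−k₁t) = e^(−0.0762×45.8) = e^(−3.490) = 0.03050; e^(−k₂t) = e^(−2.757) = 0.06347.
C_P = 0.0762×2.75/(0.0602−0.0762) × (0.03050−0.06347) = (-13.10)×(-0.03297) = 0.4318 mol·L⁻¹.
Y_P = C_P/C_{A0} = 0.4318/2.75 = 0.157.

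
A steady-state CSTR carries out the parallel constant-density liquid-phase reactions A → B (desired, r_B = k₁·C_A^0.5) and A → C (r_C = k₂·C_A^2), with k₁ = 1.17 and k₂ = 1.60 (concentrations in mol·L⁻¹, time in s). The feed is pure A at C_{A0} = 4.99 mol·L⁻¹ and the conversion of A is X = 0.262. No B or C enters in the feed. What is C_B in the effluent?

Exit C_A = C_{A0}(1−X) = 4.99×0.738 = 3.683 mol·L⁻¹.
In a CSTR the entire volume is at exit conditions, so r_B = 1.17×3.683^0.5 = 2.245 and r_C = 1.60×3.683^2 = 21.70.
Fraction of consumed A going to B: r_B/(r_B+r_C) = 0.09377.
C_B = 0.09377·C_{A0}·X = 0.09377×4.99×0.262 = 0.123 mol·L⁻¹.

0.123 mol·L⁻¹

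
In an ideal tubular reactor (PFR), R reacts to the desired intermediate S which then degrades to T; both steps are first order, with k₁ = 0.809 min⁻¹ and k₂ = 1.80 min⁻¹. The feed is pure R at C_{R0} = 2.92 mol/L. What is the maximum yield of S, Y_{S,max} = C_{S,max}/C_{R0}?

0.234

Evaluating C_S at τ_opt = ln(k₂/k₁)/(k₂−k₁) gives C_{S,max}/C_{R0} = (k₁/k₂)^[k₂/(k₂−k₁)].
= (0.809/1.80)^(1.80/(1.80−0.809)) = (0.4494)^(1.816) = 0.2340.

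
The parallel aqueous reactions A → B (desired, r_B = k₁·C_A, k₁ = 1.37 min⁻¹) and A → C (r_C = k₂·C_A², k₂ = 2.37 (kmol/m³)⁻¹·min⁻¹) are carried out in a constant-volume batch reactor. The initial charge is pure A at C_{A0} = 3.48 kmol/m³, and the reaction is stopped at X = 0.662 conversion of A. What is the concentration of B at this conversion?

0.485 kmol/m³

C_A = C_{A0}(1−X) = 1.176 kmol/m³.
Along a PFR/batch, dC_B/dC_A = −r_B/(r_B+r_C) = −k₁/(k₁+k₂·C_A).
Integrating from C_{A0} to C_A: C_B = (1.37/2.37)·ln[(1.37+2.37·3.48)/(1.37+2.37·1.18)] = 0.5781·ln(9.618/4.158) = 0.4848 kmol/m³.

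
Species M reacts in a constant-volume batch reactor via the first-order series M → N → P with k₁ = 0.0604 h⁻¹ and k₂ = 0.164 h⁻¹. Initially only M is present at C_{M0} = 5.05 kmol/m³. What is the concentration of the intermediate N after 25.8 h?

0.577 kmol/m³

The intermediate concentration in a first-order A→B→C sequence is C_N = k₁C_{M0}(e^(−k₁t) − e^(−k₂t))/(k₂−k₁).
e^(−k₁t) = e^(−0.0604×25.8) = e^(−1.558) = 0.2105; e^(−k₂t) = e^(−4.231) = 0.01453.
C_N = 0.0604×5.05/(0.164−0.0604) × (0.2105−0.01453) = 2.944×0.1960 = 0.5769 kmol/m³.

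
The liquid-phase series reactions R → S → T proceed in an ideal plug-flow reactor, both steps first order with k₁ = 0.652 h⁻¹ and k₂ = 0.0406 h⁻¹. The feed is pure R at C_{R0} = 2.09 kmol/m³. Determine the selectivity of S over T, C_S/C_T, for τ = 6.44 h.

The intermediate concentration in a first-order A→B→C sequence is C_S = k₁C_{R0}(e^(−k₁τ) − e^(−k₂τ))/(k₂−k₁).
e^(−k₁τ) = e^(−0.652×6.44) = e^(−4.199) = 0.01501; e^(−k₂τ) = e^(−0.2615) = 0.7699.
C_S = 0.652×2.09/(0.0406−0.652) × (0.01501−0.7699) = (-2.229)×(-0.7549) = 1.683 kmol/m³.
C_R = C_{R0}e^(−k₁τ) = 0.03138 kmol/m³, so C_T = C_{R0}−C_R−C_S = 0.3761 kmol/m³; C_S/C_T = 4.47.

4.47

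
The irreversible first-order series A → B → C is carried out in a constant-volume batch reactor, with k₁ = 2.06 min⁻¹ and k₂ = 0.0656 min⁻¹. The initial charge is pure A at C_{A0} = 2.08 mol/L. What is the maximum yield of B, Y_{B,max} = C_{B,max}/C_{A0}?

At the optimum, C_{B,max}/C_{A0} = (k₁/k₂)^[k₂/(k₂−k₁)].
= (2.06/0.0656)^(0.0656/(0.0656−2.06)) = (31.40)^(-0.03289) = 0.8928.

0.893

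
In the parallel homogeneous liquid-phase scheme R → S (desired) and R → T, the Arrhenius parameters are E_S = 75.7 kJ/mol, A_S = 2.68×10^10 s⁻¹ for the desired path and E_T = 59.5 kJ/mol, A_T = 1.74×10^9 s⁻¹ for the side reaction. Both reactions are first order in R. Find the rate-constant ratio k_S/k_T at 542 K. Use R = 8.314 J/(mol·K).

0.423

Since both paths have the same order in R, the concentration cancels and S_{S/T} = k_S/k_T = (A_S/A_T)·exp[(E_T−E_S)/(RT)].
(E_T−E_S)/(RT) = (59.5−75.7)×10³/(8.314×542) = -16200/4506 = -3.595.
k_S/k_T = (2.68×10^10/1.74×10^9)·exp(-3.595) = 15.40 × 0.02746 = 0.423.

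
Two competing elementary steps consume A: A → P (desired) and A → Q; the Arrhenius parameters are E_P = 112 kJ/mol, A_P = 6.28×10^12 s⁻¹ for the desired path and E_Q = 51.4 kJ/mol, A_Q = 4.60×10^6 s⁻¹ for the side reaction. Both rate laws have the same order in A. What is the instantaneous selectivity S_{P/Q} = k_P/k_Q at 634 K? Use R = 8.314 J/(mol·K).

13.9

Since both paths have the same order in A, the concentration cancels and S_{P/Q} = k_P/k_Q = (A_P/A_Q)·exp[(E_Q−E_P)/(RT)].
(E_Q−E_P)/(RT) = (51.4−112)×10³/(8.314×634) = -60600/5271 = -11.50.
k_P/k_Q = (6.28×10^12/4.60×10^6)·exp(-11.50) = 1.365×10^6 × 1.016×10^-5 = 13.9.
Since E_P > E_Q, raising the temperature improves selectivity toward P.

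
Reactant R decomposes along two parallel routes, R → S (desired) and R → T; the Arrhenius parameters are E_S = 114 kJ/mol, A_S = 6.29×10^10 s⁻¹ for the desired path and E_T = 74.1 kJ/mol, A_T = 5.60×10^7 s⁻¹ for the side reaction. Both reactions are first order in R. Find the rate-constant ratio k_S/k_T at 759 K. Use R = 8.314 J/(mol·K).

2.02

Since both paths have the same order in R, the concentration cancels and S_{S/T} = k_S/k_T = (A_S/A_T)·exp[(E_T−E_S)/(RT)].
(E_T−E_S)/(RT) = (74.1−114)×10³/(8.314×759) = -39900/6310 = -6.323.
k_S/k_T = (6.29×10^10/5.60×10^7)·exp(-6.323) = 1123 × 0.001795 = 2.02.
Since E_S > E_T, raising the temperature improves selectivity toward S.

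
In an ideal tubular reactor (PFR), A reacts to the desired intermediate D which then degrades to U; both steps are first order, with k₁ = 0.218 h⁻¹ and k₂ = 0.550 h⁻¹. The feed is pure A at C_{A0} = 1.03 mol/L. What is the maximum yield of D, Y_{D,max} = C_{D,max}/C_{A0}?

At the optimum, C_{D,max}/C_{A0} = (k₁/k₂)^[k₂/(k₂−k₁)].
= (0.218/0.550)^(0.550/(0.550−0.218)) = (0.3964)^(1.657) = 0.2159.

0.216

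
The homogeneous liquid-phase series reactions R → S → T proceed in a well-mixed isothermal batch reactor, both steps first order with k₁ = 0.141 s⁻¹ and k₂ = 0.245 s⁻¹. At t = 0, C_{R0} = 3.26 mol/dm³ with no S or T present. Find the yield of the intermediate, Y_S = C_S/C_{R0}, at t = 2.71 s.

0.227

For first-order series with pure R initially, C_S(t) = k₁C_{R0}/(k₂−k₁)·(e^(−k₁t) − e^(−k₂t)).
e^(−k₁t) = e^(−0.141×2.71) = e^(−0.3821) = 0.6824; e^(−k₂t) = e^(−0.6639) = 0.5148.
C_S = 0.141×3.26/(0.245−0.141) × (0.6824−0.5148) = 4.420×0.1676 = 0.7408 mol/dm³.
Y_S = C_S/C_{R0} = 0.7408/3.26 = 0.227.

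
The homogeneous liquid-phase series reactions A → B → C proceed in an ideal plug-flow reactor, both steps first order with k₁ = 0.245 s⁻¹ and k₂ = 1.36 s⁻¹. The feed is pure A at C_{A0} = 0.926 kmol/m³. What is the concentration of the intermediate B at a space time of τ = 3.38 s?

For first-order series with pure A initially, C_B(τ) = k₁C_{A0}/(k₂−k₁)·(e^(−k₁τ) − e^(−k₂τ)).
e^(−k₁τ) = e^(−0.245×3.38) = e^(−0.8281) = 0.4369; e^(−k₂τ) = e^(−4.597) = 0.01008.
C_B = 0.245×0.926/(1.36−0.245) × (0.4369−0.01008) = 0.2035×0.4268 = 0.08684 kmol/m³.

0.0868 kmol/m³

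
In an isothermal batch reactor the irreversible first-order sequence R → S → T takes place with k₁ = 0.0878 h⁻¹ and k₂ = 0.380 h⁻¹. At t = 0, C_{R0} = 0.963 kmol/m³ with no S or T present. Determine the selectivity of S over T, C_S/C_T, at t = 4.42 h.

0.850

Solving the coupled first-order balances gives C_S(t) = [k₁/(k₂−k₁)]·C_{R0}·(e^(−k₁t) − e^(−k₂t)).
e^(−k₁t) = e^(−0.0878×4.42) = e^(−0.3881) = 0.6784; e^(−k₂t) = e^(−1.680) = 0.1864.
C_S = 0.0878×0.963/(0.380−0.0878) × (0.6784−0.1864) = 0.2894×0.4919 = 0.1423 kmol/m³.
C_R = C_{R0}e^(−k₁t) = 0.6533 kmol/m³, so C_T = C_{R0}−C_R−C_S = 0.1674 kmol/m³; C_S/C_T = 0.850.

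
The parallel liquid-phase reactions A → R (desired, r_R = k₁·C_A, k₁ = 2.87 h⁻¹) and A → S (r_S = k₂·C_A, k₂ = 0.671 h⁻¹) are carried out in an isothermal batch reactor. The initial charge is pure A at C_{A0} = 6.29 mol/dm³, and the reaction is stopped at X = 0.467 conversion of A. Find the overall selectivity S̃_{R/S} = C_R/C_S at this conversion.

C_A = C_{A0}(1−X) = 3.353 mol/dm³.
Both paths are first order in A, so the instantaneous fraction to R is constant: dC_R/d(−C_A) = k₁/(k₁+k₂) = 0.8105.
C_R = 0.8105·(C_{A0}−C_A) = 0.8105×2.937 = 2.38 mol/dm³.
C_S = (C_{A0}−C_A)−C_R = 0.5566 mol/dm³; S̃_{R/S} = 2.381/0.5566 = 4.28.

4.28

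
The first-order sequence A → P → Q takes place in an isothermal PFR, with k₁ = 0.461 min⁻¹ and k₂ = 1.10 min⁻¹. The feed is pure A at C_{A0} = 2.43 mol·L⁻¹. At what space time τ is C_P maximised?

For first-order series the maximum of C_P occurs at τ_opt = ln(k₂/k₁)/(k₂−k₁).
= ln(1.10/0.461)/(1.10−0.461) = ln(2.386)/0.6390 = 0.8697/0.6390 = 1.36 min.

1.36 min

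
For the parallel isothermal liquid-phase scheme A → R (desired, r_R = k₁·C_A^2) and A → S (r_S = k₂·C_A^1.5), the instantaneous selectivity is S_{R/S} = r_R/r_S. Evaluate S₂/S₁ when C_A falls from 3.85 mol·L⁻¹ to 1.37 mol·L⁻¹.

0.597

S_{R/S} = (k₁/k₂)·C_A^0.5, so S₂/S₁ = (C_{A,2}/C_{A,1})^0.5.
= (1.37/3.85)^0.5 = (0.3558)^0.5 = 0.597.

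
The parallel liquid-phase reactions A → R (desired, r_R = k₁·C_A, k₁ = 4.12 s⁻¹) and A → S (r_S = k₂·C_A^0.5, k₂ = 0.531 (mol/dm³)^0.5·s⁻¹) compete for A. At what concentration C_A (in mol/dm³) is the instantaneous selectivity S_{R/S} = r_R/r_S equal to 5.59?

S_{R/S} = (k₁/k₂)·C_A^0.5 ⇒ C_A = (S·k₂/k₁)^(2).
= (5.59×0.531/4.12)^(2) = (0.7205)^(2) = 0.519 mol/dm³.

0.519 mol/dm³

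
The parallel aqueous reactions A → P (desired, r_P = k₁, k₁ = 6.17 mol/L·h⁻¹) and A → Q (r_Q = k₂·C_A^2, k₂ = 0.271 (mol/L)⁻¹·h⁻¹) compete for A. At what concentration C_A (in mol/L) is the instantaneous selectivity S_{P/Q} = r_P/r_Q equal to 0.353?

8.03 mol/L

S_{P/Q} = (k₁/k₂)·C_A^-2 ⇒ C_A = (S·k₂/k₁)^(-0.5).
= (0.353×0.271/6.17)^(-0.5) = (0.01550)^(-0.5) = 8.03 mol/L.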